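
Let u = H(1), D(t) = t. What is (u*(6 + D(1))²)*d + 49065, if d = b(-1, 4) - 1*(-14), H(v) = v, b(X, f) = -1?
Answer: 49702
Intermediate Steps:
u = 1
d = 13 (d = -1 - 1*(-14) = -1 + 14 = 13)
(u*(6 + D(1))²)*d + 49065 = (1*(6 + 1)²)*13 + 49065 = (1*7²)*13 + 49065 = (1*49)*13 + 49065 = 49*13 + 49065 = 637 + 49065 = 49702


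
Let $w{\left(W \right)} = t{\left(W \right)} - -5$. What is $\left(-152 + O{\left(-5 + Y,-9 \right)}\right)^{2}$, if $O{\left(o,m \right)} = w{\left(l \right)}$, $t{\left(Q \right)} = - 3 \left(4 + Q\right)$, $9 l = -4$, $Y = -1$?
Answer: $\frac{223729}{9} \approx 24859.0$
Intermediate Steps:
$l = - \frac{4}{9}$ ($l = \frac{1}{9} \left(-4\right) = - \frac{4}{9} \approx -0.44444$)
$t{\left(Q \right)} = -12 - 3 Q$
$w{\left(W \right)} = -7 - 3 W$ ($w{\left(W \right)} = \left(-12 - 3 W\right) - -5 = \left(-12 - 3 W\right) + 5 = -7 - 3 W$)
$O{\left(o,m \right)} = - \frac{17}{3}$ ($O{\left(o,m \right)} = -7 - - \frac{4}{3} = -7 + \frac{4}{3} = - \frac{17}{3}$)
$\left(-152 + O{\left(-5 + Y,-9 \right)}\right)^{2} = \left(-152 - \frac{17}{3}\right)^{2} = \left(- \frac{473}{3}\right)^{2} = \frac{223729}{9}$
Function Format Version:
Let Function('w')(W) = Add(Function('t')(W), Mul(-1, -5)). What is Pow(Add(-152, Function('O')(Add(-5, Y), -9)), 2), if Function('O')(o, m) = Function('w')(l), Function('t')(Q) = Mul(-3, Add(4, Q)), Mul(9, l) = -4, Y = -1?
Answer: Rational(223729, 9) ≈ 24859.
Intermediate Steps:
l = Rational(-4, 9) (l = Mul(Rational(1, 9), -4) = Rational(-4, 9) ≈ -0.44444)
Function('t')(Q) = Add(-12, Mul(-3, Q))
Function('w')(W) = Add(-7, Mul(-3, W)) (Function('w')(W) = Add(Add(-12, Mul(-3, W)), Mul(-1, -5)) = Add(Add(-12, Mul(-3, W)), 5) = Add(-7, Mul(-3, W)))
Function('O')(o, m) = Rational(-17, 3) (Function('O')(o, m) = Add(-7, Mul(-3, Rational(-4, 9))) = Add(-7, Rational(4, 3)) = Rational(-17, 3))
Pow(Add(-152, Function('O')(Add(-5, Y), -9)), 2) = Pow(Add(-152, Rational(-17, 3)), 2) = Pow(Rational(-473, 3), 2) = Rational(223729, 9)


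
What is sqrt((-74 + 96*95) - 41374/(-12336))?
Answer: sqrt(86068911930)/3084 ≈ 95.128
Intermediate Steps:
sqrt((-74 + 96*95) - 41374/(-12336)) = sqrt((-74 + 9120) - 41374*(-1/12336)) = sqrt(9046 + 20687/6168) = sqrt(55816415/6168) = sqrt(86068911930)/3084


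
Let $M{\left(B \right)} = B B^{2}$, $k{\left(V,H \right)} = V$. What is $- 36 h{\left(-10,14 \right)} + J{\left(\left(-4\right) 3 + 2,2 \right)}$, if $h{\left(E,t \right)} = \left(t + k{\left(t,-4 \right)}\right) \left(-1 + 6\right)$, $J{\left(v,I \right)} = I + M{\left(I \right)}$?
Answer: $-5030$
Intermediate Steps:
$M{\left(B \right)} = B^{3}$
$J{\left(v,I \right)} = I + I^{3}$
$h{\left(E,t \right)} = 10 t$ ($h{\left(E,t \right)} = \left(t + t\right) \left(-1 + 6\right) = 2 t 5 = 10 t$)
$- 36 h{\left(-10,14 \right)} + J{\left(\left(-4\right) 3 + 2,2 \right)} = - 36 \cdot 10 \cdot 14 + \left(2 + 2^{3}\right) = \left(-36\right) 140 + \left(2 + 8\right) = -5040 + 10 = -5030$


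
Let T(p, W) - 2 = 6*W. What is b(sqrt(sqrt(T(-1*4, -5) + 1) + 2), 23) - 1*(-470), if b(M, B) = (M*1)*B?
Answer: 470 + 23*sqrt(2 + 3*I*sqrt(3)) ≈ 514.74 + 30.719*I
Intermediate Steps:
T(p, W) = 2 + 6*W
b(M, B) = B*M (b(M, B) = M*B = B*M)
b(sqrt(sqrt(T(-1*4, -5) + 1) + 2), 23) - 1*(-470) = 23*sqrt(sqrt((2 + 6*(-5)) + 1) + 2) - 1*(-470) = 23*sqrt(sqrt((2 - 30) + 1) + 2) + 470 = 23*sqrt(sqrt(-28 + 1) + 2) + 470 = 23*sqrt(sqrt(-27) + 2) + 470 = 23*sqrt(3*I*sqrt(3) + 2) + 470 = 23*sqrt(2 + 3*I*sqrt(3)) + 470 = 470 + 23*sqrt(2 + 3*I*sqrt(3))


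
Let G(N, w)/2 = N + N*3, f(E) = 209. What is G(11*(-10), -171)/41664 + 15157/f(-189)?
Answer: 39457333/544236 ≈ 72.500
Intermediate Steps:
G(N, w) = 8*N (G(N, w) = 2*(N + N*3) = 2*(N + 3*N) = 2*(4*N) = 8*N)
G(11*(-10), -171)/41664 + 15157/f(-189) = (8*(11*(-10)))/41664 + 15157/209 = (8*(-110))*(1/41664) + 15157*(1/209) = -880*1/41664 + 15157/209 = -55/2604 + 15157/209 = 39457333/544236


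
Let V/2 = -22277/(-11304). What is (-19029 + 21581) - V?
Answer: 14401627/5652 ≈ 2548.1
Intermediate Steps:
V = 22277/5652 (V = 2*(-22277/(-11304)) = 2*(-22277*(-1/11304)) = 2*(22277/11304) = 22277/5652 ≈ 3.9414)
(-19029 + 21581) - V = (-19029 + 21581) - 1*22277/5652 = 2552 - 22277/5652 = 14401627/5652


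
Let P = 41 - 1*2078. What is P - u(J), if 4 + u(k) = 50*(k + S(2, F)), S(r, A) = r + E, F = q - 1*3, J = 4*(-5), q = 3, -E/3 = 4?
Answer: -533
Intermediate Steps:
E = -12 (E = -3*4 = -12)
P = -2037 (P = 41 - 2078 = -2037)
J = -20
F = 0 (F = 3 - 1*3 = 3 - 3 = 0)
S(r, A) = -12 + r (S(r, A) = r - 12 = -12 + r)
u(k) = -504 + 50*k (u(k) = -4 + 50*(k + (-12 + 2)) = -4 + 50*(k - 10) = -4 + 50*(-10 + k) = -4 + (-500 + 50*k) = -504 + 50*k)
P - u(J) = -2037 - (-504 + 50*(-20)) = -2037 - (-504 - 1000) = -2037 - 1*(-1504) = -2037 + 1504 = -533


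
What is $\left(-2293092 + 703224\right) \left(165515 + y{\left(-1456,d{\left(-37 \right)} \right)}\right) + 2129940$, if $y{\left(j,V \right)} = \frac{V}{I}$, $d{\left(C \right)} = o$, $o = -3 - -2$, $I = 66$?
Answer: $- \frac{2894593327902}{11} \approx -2.6314 \cdot 10^{11}$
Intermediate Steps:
$o = -1$ ($o = -3 + 2 = -1$)
$d{\left(C \right)} = -1$
$y{\left(j,V \right)} = \frac{V}{66}$
$\left(-2293092 + 703224\right) \left(165515 + y{\left(-1456,d{\left(-37 \right)} \right)}\right) + 2129940 = \left(-2293092 + 703224\right) \left(165515 + \frac{1}{66} \left(-1\right)\right) + 2129940 = - 1589868 \left(165515 - \frac{1}{66}\right) + 2129940 = \left(-1589868\right) \frac{10923989}{66} + 2129940 = - \frac{2894616757242}{11} + 2129940 = - \frac{2894593327902}{11}$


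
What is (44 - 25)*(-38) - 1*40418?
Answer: -41140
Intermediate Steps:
(44 - 25)*(-38) - 1*40418 = 19*(-38) - 40418 = -722 - 40418 = -41140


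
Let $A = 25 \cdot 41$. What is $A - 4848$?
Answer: $-3823$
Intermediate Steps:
$A = 1025$
$A - 4848 = 1025 - 4848 = -3823$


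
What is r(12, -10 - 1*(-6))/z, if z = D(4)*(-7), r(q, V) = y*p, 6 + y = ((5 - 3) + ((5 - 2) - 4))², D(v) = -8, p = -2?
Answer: 5/28 ≈ 0.17857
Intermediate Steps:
y = -5 (y = -6 + ((5 - 3) + ((5 - 2) - 4))² = -6 + (2 + (3 - 4))² = -6 + (2 - 1)² = -6 + 1² = -6 + 1 = -5)
r(q, V) = 10 (r(q, V) = -5*(-2) = 10)
z = 56 (z = -8*(-7) = 56)
r(12, -10 - 1*(-6))/z = 10/56 = 10*(1/56) = 5/28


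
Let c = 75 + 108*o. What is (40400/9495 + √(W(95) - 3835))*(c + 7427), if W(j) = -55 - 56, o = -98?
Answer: -24902560/1899 - 3082*I*√3946 ≈ -13114.0 - 1.936e+5*I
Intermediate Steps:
W(j) = -111
c = -10509 (c = 75 + 108*(-98) = 75 - 10584 = -10509)
(40400/9495 + √(W(95) - 3835))*(c + 7427) = (40400/9495 + √(-111 - 3835))*(-10509 + 7427) = (40400*(1/9495) + √(-3946))*(-3082) = (8080/1899 + I*√3946)*(-3082) = -24902560/1899 - 3082*I*√3946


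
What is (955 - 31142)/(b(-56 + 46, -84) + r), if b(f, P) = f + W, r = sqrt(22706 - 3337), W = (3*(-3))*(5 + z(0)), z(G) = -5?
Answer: -301870/19269 - 30187*sqrt(19369)/19269 ≈ -233.70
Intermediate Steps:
W = 0 (W = (3*(-3))*(5 - 5) = -9*0 = 0)
r = sqrt(19369) ≈ 139.17
b(f, P) = f (b(f, P) = f + 0 = f)
(955 - 31142)/(b(-56 + 46, -84) + r) = (955 - 31142)/((-56 + 46) + sqrt(19369)) = -30187/(-10 + sqrt(19369))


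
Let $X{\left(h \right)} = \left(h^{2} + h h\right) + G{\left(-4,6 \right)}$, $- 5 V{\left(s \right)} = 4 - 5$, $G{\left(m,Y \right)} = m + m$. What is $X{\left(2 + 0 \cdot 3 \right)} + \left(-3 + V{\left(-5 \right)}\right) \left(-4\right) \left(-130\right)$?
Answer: $-1456$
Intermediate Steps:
$G{\left(m,Y \right)} = 2 m$
$V{\left(s \right)} = \frac{1}{5}$ ($V{\left(s \right)} = - \frac{4 - 5}{5} = \left(- \frac{1}{5}\right) \left(-1\right) = \frac{1}{5}$)
$X{\left(h \right)} = -8 + 2 h^{2}$ ($X{\left(h \right)} = \left(h^{2} + h h\right) + 2 \left(-4\right) = \left(h^{2} + h^{2}\right) - 8 = 2 h^{2} - 8 = -8 + 2 h^{2}$)
$X{\left(2 + 0 \cdot 3 \right)} + \left(-3 + V{\left(-5 \right)}\right) \left(-4\right) \left(-130\right) = \left(-8 + 2 \left(2 + 0 \cdot 3\right)^{2}\right) + \left(-3 + \frac{1}{5}\right) \left(-4\right) \left(-130\right) = \left(-8 + 2 \left(2 + 0\right)^{2}\right) + \left(- \frac{14}{5}\right) \left(-4\right) \left(-130\right) = \left(-8 + 2 \cdot 2^{2}\right) + \frac{56}{5} \left(-130\right) = \left(-8 + 2 \cdot 4\right) - 1456 = \left(-8 + 8\right) - 1456 = 0 - 1456 = -1456$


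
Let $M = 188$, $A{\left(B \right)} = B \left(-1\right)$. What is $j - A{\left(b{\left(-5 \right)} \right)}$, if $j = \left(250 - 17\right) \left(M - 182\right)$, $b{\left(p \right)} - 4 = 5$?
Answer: $1407$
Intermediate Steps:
$b{\left(p \right)} = 9$ ($b{\left(p \right)} = 4 + 5 = 9$)
$A{\left(B \right)} = - B$
$j = 1398$ ($j = \left(250 - 17\right) \left(188 - 182\right) = 233 \cdot 6 = 1398$)
$j - A{\left(b{\left(-5 \right)} \right)} = 1398 - \left(-1\right) 9 = 1398 - -9 = 1398 + 9 = 1407$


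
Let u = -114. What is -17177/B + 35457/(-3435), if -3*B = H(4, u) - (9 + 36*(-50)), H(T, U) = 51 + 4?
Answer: 37185121/2113670 ≈ 17.593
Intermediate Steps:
H(T, U) = 55
B = -1846/3 (B = -(55 - (9 + 36*(-50)))/3 = -(55 - (9 - 1800))/3 = -(55 - 1*(-1791))/3 = -(55 + 1791)/3 = -⅓*1846 = -1846/3 ≈ -615.33)
-17177/B + 35457/(-3435) = -17177/(-1846/3) + 35457/(-3435) = -17177*(-3/1846) + 35457*(-1/3435) = 51531/1846 - 11819/1145 = 37185121/2113670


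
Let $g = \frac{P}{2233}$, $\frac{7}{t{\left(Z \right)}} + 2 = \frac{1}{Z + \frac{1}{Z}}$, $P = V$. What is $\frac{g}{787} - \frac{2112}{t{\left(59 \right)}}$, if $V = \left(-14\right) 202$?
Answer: $\frac{1830593215492}{3059582911} \approx 598.31$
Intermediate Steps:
$V = -2828$
$P = -2828$
$t{\left(Z \right)} = \frac{7}{-2 + \frac{1}{Z + \frac{1}{Z}}}$
$g = - \frac{404}{319}$ ($g = - \frac{2828}{2233} = \left(-2828\right) \frac{1}{2233} = - \frac{404}{319} \approx -1.2665$)
$\frac{g}{787} - \frac{2112}{t{\left(59 \right)}} = - \frac{404}{319 \cdot 787} - \frac{2112}{7 \frac{1}{2 - 59 + 2 \cdot 59^{2}} \left(-1 - 59^{2}\right)} = \left(- \frac{404}{319}\right) \frac{1}{787} - \frac{2112}{7 \frac{1}{2 - 59 + 2 \cdot 3481} \left(-1 - 3481\right)} = - \frac{404}{251053} - \frac{2112}{7 \frac{1}{2 - 59 + 6962} \left(-1 - 3481\right)} = - \frac{404}{251053} - \frac{2112}{7 \cdot \frac{1}{6905} \left(-3482\right)} = - \frac{404}{251053} - \frac{2112}{- \frac{24374}{6905}} = - \frac{404}{251053} - - \frac{7291680}{12187} = - \frac{404}{251053} + \frac{7291680}{12187} = \frac{1830593215492}{3059582911}$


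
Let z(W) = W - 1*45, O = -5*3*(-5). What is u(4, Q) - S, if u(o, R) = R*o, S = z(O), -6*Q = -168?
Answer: 82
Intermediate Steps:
O = 75 (O = -15*(-5) = 75)
Q = 28 (Q = -⅙*(-168) = 28)
z(W) = -45 + W (z(W) = W - 45 = -45 + W)
S = 30 (S = -45 + 75 = 30)
u(4, Q) - S = 28*4 - 1*30 = 112 - 30 = 82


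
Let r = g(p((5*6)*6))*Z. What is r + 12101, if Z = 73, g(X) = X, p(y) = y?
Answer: 25241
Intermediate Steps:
r = 13140 (r = ((5*6)*6)*73 = (30*6)*73 = 180*73 = 13140)
r + 12101 = 13140 + 12101 = 25241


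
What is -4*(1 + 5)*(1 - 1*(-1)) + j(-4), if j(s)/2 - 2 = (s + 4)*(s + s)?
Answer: -44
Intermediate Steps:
j(s) = 4 + 4*s*(4 + s) (j(s) = 4 + 2*((s + 4)*(s + s)) = 4 + 2*((4 + s)*(2*s)) = 4 + 2*(2*s*(4 + s)) = 4 + 4*s*(4 + s))
-4*(1 + 5)*(1 - 1*(-1)) + j(-4) = -4*(1 + 5)*(1 - 1*(-1)) + (4 + 4*(-4)² + 16*(-4)) = -24*(1 + 1) + (4 + 4*16 - 64) = -24*2 + (4 + 64 - 64) = -4*12 + 4 = -48 + 4 = -44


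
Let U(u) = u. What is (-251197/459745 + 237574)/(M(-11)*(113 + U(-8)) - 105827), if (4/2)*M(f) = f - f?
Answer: -109223207433/48653434115 ≈ -2.2449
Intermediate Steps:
M(f) = 0 (M(f) = (f - f)/2 = (1/2)*0 = 0)
(-251197/459745 + 237574)/(M(-11)*(113 + U(-8)) - 105827) = (-251197/459745 + 237574)/(0*(113 - 8) - 105827) = (-251197*1/459745 + 237574)/(0*105 - 105827) = (-251197/459745 + 237574)/(0 - 105827) = (109223207433/459745)/(-105827) = (109223207433/459745)*(-1/105827) = -109223207433/48653434115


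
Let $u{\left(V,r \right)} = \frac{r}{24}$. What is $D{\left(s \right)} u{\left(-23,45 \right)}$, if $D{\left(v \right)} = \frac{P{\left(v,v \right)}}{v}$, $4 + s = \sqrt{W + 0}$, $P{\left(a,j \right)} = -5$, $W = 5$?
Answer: $\frac{75}{22} + \frac{75 \sqrt{5}}{88} \approx 5.3148$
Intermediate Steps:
$u{\left(V,r \right)} = \frac{r}{24}$ ($u{\left(V,r \right)} = r \frac{1}{24} = \frac{r}{24}$)
$s = -4 + \sqrt{5}$ ($s = -4 + \sqrt{5 + 0} = -4 + \sqrt{5} \approx -1.7639$)
$D{\left(v \right)} = - \frac{5}{v}$
$D{\left(s \right)} u{\left(-23,45 \right)} = - \frac{5}{-4 + \sqrt{5}} \cdot \frac{1}{24} \cdot 45 = - \frac{5}{-4 + \sqrt{5}} \cdot \frac{15}{8} = - \frac{75}{8 \left(-4 + \sqrt{5}\right)}$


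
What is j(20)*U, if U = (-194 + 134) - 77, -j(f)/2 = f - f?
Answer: 0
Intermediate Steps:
j(f) = 0 (j(f) = -2*(f - f) = -2*0 = 0)
U = -137 (U = -60 - 77 = -137)
j(20)*U = 0*(-137) = 0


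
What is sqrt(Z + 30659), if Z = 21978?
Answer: sqrt(52637) ≈ 229.43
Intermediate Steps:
sqrt(Z + 30659) = sqrt(21978 + 30659) = sqrt(52637)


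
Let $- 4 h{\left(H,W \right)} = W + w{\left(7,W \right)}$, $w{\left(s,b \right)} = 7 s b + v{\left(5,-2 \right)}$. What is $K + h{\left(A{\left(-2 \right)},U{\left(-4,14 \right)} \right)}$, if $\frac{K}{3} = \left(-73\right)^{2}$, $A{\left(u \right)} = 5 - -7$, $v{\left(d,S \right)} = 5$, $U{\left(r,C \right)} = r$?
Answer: $\frac{64143}{4} \approx 16036.0$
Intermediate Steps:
$A{\left(u \right)} = 12$ ($A{\left(u \right)} = 5 + 7 = 12$)
$w{\left(s,b \right)} = 5 + 7 b s$ ($w{\left(s,b \right)} = 7 s b + 5 = 7 b s + 5 = 5 + 7 b s$)
$h{\left(H,W \right)} = - \frac{5}{4} - \frac{25 W}{2}$ ($h{\left(H,W \right)} = - \frac{W + \left(5 + 7 W 7\right)}{4} = - \frac{W + \left(5 + 49 W\right)}{4} = - \frac{5 + 50 W}{4} = - \frac{5}{4} - \frac{25 W}{2}$)
$K = 15987$ ($K = 3 \left(-73\right)^{2} = 3 \cdot 5329 = 15987$)
$K + h{\left(A{\left(-2 \right)},U{\left(-4,14 \right)} \right)} = 15987 - - \frac{195}{4} = 15987 + \left(- \frac{5}{4} + 50\right) = 15987 + \frac{195}{4} = \frac{64143}{4}$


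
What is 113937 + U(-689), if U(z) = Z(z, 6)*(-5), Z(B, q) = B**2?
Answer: -2259668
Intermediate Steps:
U(z) = -5*z**2 (U(z) = z**2*(-5) = -5*z**2)
113937 + U(-689) = 113937 - 5*(-689)**2 = 113937 - 5*474721 = 113937 - 2373605 = -2259668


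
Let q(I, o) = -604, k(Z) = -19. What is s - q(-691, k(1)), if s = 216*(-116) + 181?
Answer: -24271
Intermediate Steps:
s = -24875 (s = -25056 + 181 = -24875)
s - q(-691, k(1)) = -24875 - 1*(-604) = -24875 + 604 = -24271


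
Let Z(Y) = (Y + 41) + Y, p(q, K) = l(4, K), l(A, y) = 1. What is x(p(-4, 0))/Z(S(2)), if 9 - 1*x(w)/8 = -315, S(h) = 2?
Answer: 288/5 ≈ 57.600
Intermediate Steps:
p(q, K) = 1
Z(Y) = 41 + 2*Y (Z(Y) = (41 + Y) + Y = 41 + 2*Y)
x(w) = 2592 (x(w) = 72 - 8*(-315) = 72 + 2520 = 2592)
x(p(-4, 0))/Z(S(2)) = 2592/(41 + 2*2) = 2592/(41 + 4) = 2592/45 = 2592*(1/45) = 288/5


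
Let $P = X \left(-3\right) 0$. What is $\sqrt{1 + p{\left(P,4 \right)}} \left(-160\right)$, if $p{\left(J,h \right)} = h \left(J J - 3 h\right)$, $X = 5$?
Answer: $- 160 i \sqrt{47} \approx - 1096.9 i$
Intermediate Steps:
$P = 0$ ($P = 5 \left(-3\right) 0 = \left(-15\right) 0 = 0$)
$p{\left(J,h \right)} = h \left(J^{2} - 3 h\right)$
$\sqrt{1 + p{\left(P,4 \right)}} \left(-160\right) = \sqrt{1 + 4 \left(0^{2} - 12\right)} \left(-160\right) = \sqrt{1 + 4 \left(0 - 12\right)} \left(-160\right) = \sqrt{1 + 4 \left(-12\right)} \left(-160\right) = \sqrt{1 - 48} \left(-160\right) = \sqrt{-47} \left(-160\right) = i \sqrt{47} \left(-160\right) = - 160 i \sqrt{47}$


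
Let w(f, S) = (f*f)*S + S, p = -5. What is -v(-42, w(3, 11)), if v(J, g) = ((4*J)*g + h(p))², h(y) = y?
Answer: -341695225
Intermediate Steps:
w(f, S) = S + S*f² (w(f, S) = f²*S + S = S*f² + S = S + S*f²)
v(J, g) = (-5 + 4*J*g)² (v(J, g) = ((4*J)*g - 5)² = (4*J*g - 5)² = (-5 + 4*J*g)²)
-v(-42, w(3, 11)) = -(-5 + 4*(-42)*(11*(1 + 3²)))² = -(-5 + 4*(-42)*(11*(1 + 9)))² = -(-5 + 4*(-42)*(11*10))² = -(-5 + 4*(-42)*110)² = -(-5 - 18480)² = -1*(-18485)² = -1*341695225 = -341695225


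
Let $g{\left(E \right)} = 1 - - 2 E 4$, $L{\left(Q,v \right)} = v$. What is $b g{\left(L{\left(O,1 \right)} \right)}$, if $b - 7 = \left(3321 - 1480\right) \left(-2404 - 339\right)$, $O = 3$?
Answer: $-45448704$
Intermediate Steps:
$g{\left(E \right)} = 1 + 8 E$ ($g{\left(E \right)} = 1 - - 8 E = 1 + 8 E$)
$b = -5049856$ ($b = 7 + \left(3321 - 1480\right) \left(-2404 - 339\right) = 7 + 1841 \left(-2743\right) = 7 - 5049863 = -5049856$)
$b g{\left(L{\left(O,1 \right)} \right)} = - 5049856 \left(1 + 8 \cdot 1\right) = - 5049856 \left(1 + 8\right) = \left(-5049856\right) 9 = -45448704$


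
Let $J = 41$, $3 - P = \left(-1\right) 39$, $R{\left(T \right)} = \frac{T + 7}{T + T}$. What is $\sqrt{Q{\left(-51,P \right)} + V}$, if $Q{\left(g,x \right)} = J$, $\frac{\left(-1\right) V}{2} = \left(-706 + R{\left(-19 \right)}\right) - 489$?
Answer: $\frac{\sqrt{877363}}{19} \approx 49.299$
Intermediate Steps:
$R{\left(T \right)} = \frac{7 + T}{2 T}$
$P = 42$ ($P = 3 - \left(-1\right) 39 = 3 - -39 = 3 + 39 = 42$)
$V = \frac{45398}{19}$ ($V = - 2 \left(\left(-706 + \frac{7 - 19}{2 \left(-19\right)}\right) - 489\right) = - 2 \left(\left(-706 + \frac{1}{2} \left(- \frac{1}{19}\right) \left(-12\right)\right) - 489\right) = - 2 \left(\left(-706 + \frac{6}{19}\right) - 489\right) = - 2 \left(- \frac{13408}{19} - 489\right) = \left(-2\right) \left(- \frac{22699}{19}\right) = \frac{45398}{19} \approx 2389.4$)
$Q{\left(g,x \right)} = 41$
$\sqrt{Q{\left(-51,P \right)} + V} = \sqrt{41 + \frac{45398}{19}} = \sqrt{\frac{46177}{19}} = \frac{\sqrt{877363}}{19}$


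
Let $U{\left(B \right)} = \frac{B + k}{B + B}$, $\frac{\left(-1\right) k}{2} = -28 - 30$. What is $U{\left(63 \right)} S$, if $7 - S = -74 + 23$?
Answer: $\frac{5191}{63} \approx 82.397$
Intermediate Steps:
$S = 58$ ($S = 7 - \left(-74 + 23\right) = 7 - -51 = 7 + 51 = 58$)
$k = 116$ ($k = - 2 \left(-28 - 30\right) = \left(-2\right) \left(-58\right) = 116$)
$U{\left(B \right)} = \frac{116 + B}{2 B}$ ($U{\left(B \right)} = \frac{B + 116}{B + B} = \frac{116 + B}{2 B}$)
$U{\left(63 \right)} S = \frac{116 + 63}{2 \cdot 63} \cdot 58 = \frac{1}{2} \cdot \frac{1}{63} \cdot 179 \cdot 58 = \frac{179}{126} \cdot 58 = \frac{5191}{63}$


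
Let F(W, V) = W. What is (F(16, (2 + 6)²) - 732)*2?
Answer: -1432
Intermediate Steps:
(F(16, (2 + 6)²) - 732)*2 = (16 - 732)*2 = -716*2 = -1432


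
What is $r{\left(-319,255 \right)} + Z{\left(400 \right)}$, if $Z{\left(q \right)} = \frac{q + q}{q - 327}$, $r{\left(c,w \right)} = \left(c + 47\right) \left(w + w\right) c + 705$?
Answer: $\frac{3230424905}{73} \approx 4.4252 \cdot 10^{7}$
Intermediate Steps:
$r{\left(c,w \right)} = 705 + 2 c w \left(47 + c\right)$ ($r{\left(c,w \right)} = \left(47 + c\right) 2 w c + 705 = 2 w \left(47 + c\right) c + 705 = 2 c w \left(47 + c\right) + 705 = 705 + 2 c w \left(47 + c\right)$)
$Z{\left(q \right)} = \frac{2 q}{-327 + q}$
$r{\left(-319,255 \right)} + Z{\left(400 \right)} = \left(705 + 2 \cdot 255 \left(-319\right)^{2} + 94 \left(-319\right) 255\right) + 2 \cdot 400 \frac{1}{-327 + 400} = \left(705 + 2 \cdot 255 \cdot 101761 - 7646430\right) + 2 \cdot 400 \cdot \frac{1}{73} = \left(705 + 51898110 - 7646430\right) + 2 \cdot 400 \cdot \frac{1}{73} = 44252385 + \frac{800}{73} = \frac{3230424905}{73}$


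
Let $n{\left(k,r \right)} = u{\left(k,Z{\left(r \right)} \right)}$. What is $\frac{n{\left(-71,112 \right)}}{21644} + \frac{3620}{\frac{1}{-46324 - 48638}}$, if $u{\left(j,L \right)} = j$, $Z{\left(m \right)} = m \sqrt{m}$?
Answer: $- \frac{7440394251431}{21644} \approx -3.4376 \cdot 10^{8}$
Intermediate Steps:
$Z{\left(m \right)} = m^{\frac{3}{2}}$
$n{\left(k,r \right)} = k$
$\frac{n{\left(-71,112 \right)}}{21644} + \frac{3620}{\frac{1}{-46324 - 48638}} = - \frac{71}{21644} + \frac{3620}{\frac{1}{-46324 - 48638}} = \left(-71\right) \frac{1}{21644} + \frac{3620}{\frac{1}{-94962}} = - \frac{71}{21644} + \frac{3620}{- \frac{1}{94962}} = - \frac{71}{21644} + 3620 \left(-94962\right) = - \frac{71}{21644} - 343762440 = - \frac{7440394251431}{21644}$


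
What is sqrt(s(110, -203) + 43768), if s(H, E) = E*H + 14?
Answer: 2*sqrt(5363) ≈ 146.47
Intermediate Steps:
s(H, E) = 14 + E*H
sqrt(s(110, -203) + 43768) = sqrt((14 - 203*110) + 43768) = sqrt((14 - 22330) + 43768) = sqrt(-22316 + 43768) = sqrt(21452) = 2*sqrt(5363)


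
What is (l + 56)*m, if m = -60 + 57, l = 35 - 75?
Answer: -48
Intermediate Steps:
l = -40
m = -3
(l + 56)*m = (-40 + 56)*(-3) = 16*(-3) = -48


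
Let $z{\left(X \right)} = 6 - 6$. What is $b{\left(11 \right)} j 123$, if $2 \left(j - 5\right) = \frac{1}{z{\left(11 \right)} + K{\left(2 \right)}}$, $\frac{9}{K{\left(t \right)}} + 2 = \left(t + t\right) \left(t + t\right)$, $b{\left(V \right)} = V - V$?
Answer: $0$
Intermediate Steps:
$b{\left(V \right)} = 0$
$K{\left(t \right)} = \frac{9}{-2 + 4 t^{2}}$ ($K{\left(t \right)} = \frac{9}{-2 + \left(t + t\right) \left(t + t\right)} = \frac{9}{-2 + 2 t 2 t} = \frac{9}{-2 + 4 t^{2}}$)
$z{\left(X \right)} = 0$ ($z{\left(X \right)} = 6 - 6 = 0$)
$j = \frac{52}{9}$ ($j = 5 + \frac{1}{2 \left(0 + \frac{9}{2 \left(-1 + 2 \cdot 2^{2}\right)}\right)} = 5 + \frac{1}{2 \left(0 + \frac{9}{2 \left(-1 + 2 \cdot 4\right)}\right)} = 5 + \frac{1}{2 \left(0 + \frac{9}{2 \left(-1 + 8\right)}\right)} = 5 + \frac{1}{2 \left(0 + \frac{9}{2 \cdot 7}\right)} = 5 + \frac{1}{2 \left(0 + \frac{9}{2} \cdot \frac{1}{7}\right)} = 5 + \frac{1}{2 \left(0 + \frac{9}{14}\right)} = 5 + \frac{1}{2 \cdot \frac{9}{14}} = 5 + \frac{1}{2} \cdot \frac{14}{9} = 5 + \frac{7}{9} = \frac{52}{9} \approx 5.7778$)
$b{\left(11 \right)} j 123 = 0 \cdot \frac{52}{9} \cdot 123 = 0 \cdot 123 = 0$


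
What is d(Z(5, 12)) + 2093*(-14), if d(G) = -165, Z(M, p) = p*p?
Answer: -29467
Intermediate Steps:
Z(M, p) = p²
d(Z(5, 12)) + 2093*(-14) = -165 + 2093*(-14) = -165 - 29302 = -29467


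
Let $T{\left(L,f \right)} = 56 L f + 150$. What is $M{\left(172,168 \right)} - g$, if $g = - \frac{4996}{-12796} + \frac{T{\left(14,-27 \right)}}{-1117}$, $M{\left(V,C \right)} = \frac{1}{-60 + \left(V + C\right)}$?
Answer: $- \frac{2744758131}{142931320} \approx -19.203$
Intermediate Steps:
$M{\left(V,C \right)} = \frac{1}{-60 + C + V}$ ($M{\left(V,C \right)} = \frac{1}{-60 + \left(C + V\right)} = \frac{1}{-60 + C + V}$)
$T{\left(L,f \right)} = 150 + 56 L f$ ($T{\left(L,f \right)} = 56 L f + 150 = 150 + 56 L f$)
$g = \frac{68631715}{3573283}$ ($g = - \frac{4996}{-12796} + \frac{150 + 56 \cdot 14 \left(-27\right)}{-1117} = \left(-4996\right) \left(- \frac{1}{12796}\right) + \left(150 - 21168\right) \left(- \frac{1}{1117}\right) = \frac{1249}{3199} - - \frac{21018}{1117} = \frac{1249}{3199} + \frac{21018}{1117} = \frac{68631715}{3573283} \approx 19.207$)
$M{\left(172,168 \right)} - g = \frac{1}{-60 + 168 + 172} - \frac{68631715}{3573283} = \frac{1}{280} - \frac{68631715}{3573283} = - \frac{2744758131}{142931320}$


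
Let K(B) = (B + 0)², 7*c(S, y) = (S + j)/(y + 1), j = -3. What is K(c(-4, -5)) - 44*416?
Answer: -292863/16 ≈ -18304.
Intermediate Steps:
c(S, y) = (-3 + S)/(7*(1 + y)) (c(S, y) = ((S - 3)/(y + 1))/7 = ((-3 + S)/(1 + y))/7 = (-3 + S)/(7*(1 + y)))
K(B) = B²
K(c(-4, -5)) - 44*416 = ((-3 - 4)/(7*(1 - 5)))² - 44*416 = ((⅐)*(-7)/(-4))² - 18304 = ((⅐)*(-¼)*(-7))² - 18304 = (¼)² - 18304 = 1/16 - 18304 = -292863/16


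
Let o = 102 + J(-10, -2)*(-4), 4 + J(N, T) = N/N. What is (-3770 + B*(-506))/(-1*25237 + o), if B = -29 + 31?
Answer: 4782/25123 ≈ 0.19034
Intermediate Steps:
B = 2
J(N, T) = -3 (J(N, T) = -4 + N/N = -4 + 1 = -3)
o = 114 (o = 102 - 3*(-4) = 102 + 12 = 114)
(-3770 + B*(-506))/(-1*25237 + o) = (-3770 + 2*(-506))/(-1*25237 + 114) = (-3770 - 1012)/(-25237 + 114) = -4782/(-25123) = -4782*(-1/25123) = 4782/25123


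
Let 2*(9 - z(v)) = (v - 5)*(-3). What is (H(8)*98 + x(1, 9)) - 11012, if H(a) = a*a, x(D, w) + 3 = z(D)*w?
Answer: -4716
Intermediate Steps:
z(v) = 3/2 + 3*v/2 (z(v) = 9 - (v - 5)*(-3)/2 = 9 - (-5 + v)*(-3)/2 = 9 - (15 - 3*v)/2 = 9 + (-15/2 + 3*v/2) = 3/2 + 3*v/2)
x(D, w) = -3 + w*(3/2 + 3*D/2) (x(D, w) = -3 + (3/2 + 3*D/2)*w = -3 + w*(3/2 + 3*D/2))
H(a) = a²
(H(8)*98 + x(1, 9)) - 11012 = (8²*98 + (-3 + (3/2)*9*(1 + 1))) - 11012 = (64*98 + (-3 + (3/2)*9*2)) - 11012 = (6272 + (-3 + 27)) - 11012 = (6272 + 24) - 11012 = 6296 - 11012 = -4716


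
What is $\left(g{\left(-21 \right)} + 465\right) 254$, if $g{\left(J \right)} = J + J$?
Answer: $107442$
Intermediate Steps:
$g{\left(J \right)} = 2 J$
$\left(g{\left(-21 \right)} + 465\right) 254 = \left(2 \left(-21\right) + 465\right) 254 = \left(-42 + 465\right) 254 = 423 \cdot 254 = 107442$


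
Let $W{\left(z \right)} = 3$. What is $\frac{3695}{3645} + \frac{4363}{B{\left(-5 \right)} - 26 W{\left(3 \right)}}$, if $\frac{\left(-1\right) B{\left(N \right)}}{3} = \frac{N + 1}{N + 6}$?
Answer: $- \frac{1043951}{16038} \approx -65.092$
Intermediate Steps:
$B{\left(N \right)} = - \frac{3 \left(1 + N\right)}{6 + N}$ ($B{\left(N \right)} = - 3 \frac{N + 1}{N + 6} = - 3 \frac{1 + N}{6 + N} = - \frac{3 \left(1 + N\right)}{6 + N}$)
$\frac{3695}{3645} + \frac{4363}{B{\left(-5 \right)} - 26 W{\left(3 \right)}} = \frac{3695}{3645} + \frac{4363}{\frac{3 \left(-1 - -5\right)}{6 - 5} - 78} = 3695 \cdot \frac{1}{3645} + \frac{4363}{\frac{3 \left(-1 + 5\right)}{1} - 78} = \frac{739}{729} + \frac{4363}{3 \cdot 1 \cdot 4 - 78} = \frac{739}{729} + \frac{4363}{12 - 78} = \frac{739}{729} + \frac{4363}{-66} = \frac{739}{729} + 4363 \left(- \frac{1}{66}\right) = \frac{739}{729} - \frac{4363}{66} = - \frac{1043951}{16038}$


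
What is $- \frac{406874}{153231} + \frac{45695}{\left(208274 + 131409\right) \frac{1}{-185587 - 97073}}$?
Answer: $- \frac{152253276125434}{4003843521} \approx -38027.0$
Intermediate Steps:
$- \frac{406874}{153231} + \frac{45695}{\left(208274 + 131409\right) \frac{1}{-185587 - 97073}} = \left(-406874\right) \frac{1}{153231} + \frac{45695}{339683 \frac{1}{-282660}} = - \frac{31298}{11787} + \frac{45695}{339683 \left(- \frac{1}{282660}\right)} = - \frac{31298}{11787} + \frac{45695}{- \frac{339683}{282660}} = - \frac{31298}{11787} + 45695 \left(- \frac{282660}{339683}\right) = - \frac{31298}{11787} - \frac{12916148700}{339683} = - \frac{152253276125434}{4003843521}$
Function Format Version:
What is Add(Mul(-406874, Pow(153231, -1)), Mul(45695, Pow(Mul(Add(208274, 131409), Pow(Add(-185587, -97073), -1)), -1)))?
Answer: Rational(-152253276125434, 4003843521) ≈ -38027.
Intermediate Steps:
Add(Mul(-406874, Pow(153231, -1)), Mul(45695, Pow(Mul(Add(208274, 131409), Pow(Add(-185587, -97073), -1)), -1))) = Add(Mul(-406874, Rational(1, 153231)), Mul(45695, Pow(Mul(339683, Pow(-282660, -1)), -1))) = Add(Rational(-31298, 11787), Mul(45695, Pow(Mul(339683, Rational(-1, 282660)), -1))) = Add(Rational(-31298, 11787), Mul(45695, Pow(Rational(-339683, 282660), -1))) = Add(Rational(-31298, 11787), Mul(45695, Rational(-282660, 339683))) = Add(Rational(-31298, 11787), Rational(-12916148700, 339683)) = Rational(-152253276125434, 4003843521)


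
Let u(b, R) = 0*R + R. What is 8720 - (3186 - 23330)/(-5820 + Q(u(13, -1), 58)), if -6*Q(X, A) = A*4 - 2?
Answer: 153193568/17575 ≈ 8716.6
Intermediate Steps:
u(b, R) = R (u(b, R) = 0 + R = R)
Q(X, A) = 1/3 - 2*A/3 (Q(X, A) = -(A*4 - 2)/6 = -(4*A - 2)/6 = -(-2 + 4*A)/6 = 1/3 - 2*A/3)
8720 - (3186 - 23330)/(-5820 + Q(u(13, -1), 58)) = 8720 - (3186 - 23330)/(-5820 + (1/3 - 2/3*58)) = 8720 - (-20144)/(-5820 + (1/3 - 116/3)) = 8720 - (-20144)/(-5820 - 115/3) = 8720 - (-20144)/(-17575/3) = 8720 - (-20144)*(-3)/17575 = 8720 - 1*60432/17575 = 8720 - 60432/17575 = 153193568/17575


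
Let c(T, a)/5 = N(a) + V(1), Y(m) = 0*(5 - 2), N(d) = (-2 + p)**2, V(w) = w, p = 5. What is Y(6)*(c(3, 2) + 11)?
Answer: 0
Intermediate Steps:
N(d) = 9 (N(d) = (-2 + 5)**2 = 3**2 = 9)
Y(m) = 0 (Y(m) = 0*3 = 0)
c(T, a) = 50 (c(T, a) = 5*(9 + 1) = 5*10 = 50)
Y(6)*(c(3, 2) + 11) = 0*(50 + 11) = 0*61 = 0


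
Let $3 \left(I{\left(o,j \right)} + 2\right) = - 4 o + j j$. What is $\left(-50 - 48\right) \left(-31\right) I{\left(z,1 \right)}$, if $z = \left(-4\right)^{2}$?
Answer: $-69874$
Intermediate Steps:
$z = 16$
$I{\left(o,j \right)} = -2 - \frac{4 o}{3} + \frac{j^{2}}{3}$ ($I{\left(o,j \right)} = -2 + \frac{- 4 o + j j}{3} = -2 + \frac{- 4 o + j^{2}}{3} = -2 + \frac{j^{2} - 4 o}{3} = -2 + \left(- \frac{4 o}{3} + \frac{j^{2}}{3}\right) = -2 - \frac{4 o}{3} + \frac{j^{2}}{3}$)
$\left(-50 - 48\right) \left(-31\right) I{\left(z,1 \right)} = \left(-50 - 48\right) \left(-31\right) \left(-2 - \frac{64}{3} + \frac{1^{2}}{3}\right) = \left(-98\right) \left(-31\right) \left(-2 - \frac{64}{3} + \frac{1}{3} \cdot 1\right) = 3038 \left(-2 - \frac{64}{3} + \frac{1}{3}\right) = 3038 \left(-23\right) = -69874$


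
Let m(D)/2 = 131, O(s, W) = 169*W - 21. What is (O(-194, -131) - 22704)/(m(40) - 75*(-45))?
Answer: -44864/3637 ≈ -12.335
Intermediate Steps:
O(s, W) = -21 + 169*W
m(D) = 262 (m(D) = 2*131 = 262)
(O(-194, -131) - 22704)/(m(40) - 75*(-45)) = ((-21 + 169*(-131)) - 22704)/(262 - 75*(-45)) = ((-21 - 22139) - 22704)/(262 + 3375) = (-22160 - 22704)/3637 = -44864*1/3637 = -44864/3637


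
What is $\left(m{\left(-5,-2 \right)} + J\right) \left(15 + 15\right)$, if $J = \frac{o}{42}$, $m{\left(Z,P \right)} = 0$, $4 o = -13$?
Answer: $- \frac{65}{28} \approx -2.3214$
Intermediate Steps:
$o = - \frac{13}{4}$ ($o = \frac{1}{4} \left(-13\right) = - \frac{13}{4} \approx -3.25$)
$J = - \frac{13}{168}$ ($J = - \frac{13}{4 \cdot 42} = \left(- \frac{13}{4}\right) \frac{1}{42} = - \frac{13}{168} \approx -0.077381$)
$\left(m{\left(-5,-2 \right)} + J\right) \left(15 + 15\right) = \left(0 - \frac{13}{168}\right) \left(15 + 15\right) = \left(- \frac{13}{168}\right) 30 = - \frac{65}{28}$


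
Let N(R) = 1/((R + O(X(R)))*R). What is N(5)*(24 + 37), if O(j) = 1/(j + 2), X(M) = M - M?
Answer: 122/55 ≈ 2.2182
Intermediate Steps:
X(M) = 0
O(j) = 1/(2 + j)
N(R) = 1/(R*(½ + R)) (N(R) = 1/((R + 1/(2 + 0))*R) = 1/((R + 1/2)*R) = 1/((R + ½)*R) = 1/((½ + R)*R) = 1/(R*(½ + R)))
N(5)*(24 + 37) = (2/(5*(1 + 2*5)))*(24 + 37) = (2*(⅕)/(1 + 10))*61 = (2*(⅕)/11)*61 = (2*(⅕)*(1/11))*61 = (2/55)*61 = 122/55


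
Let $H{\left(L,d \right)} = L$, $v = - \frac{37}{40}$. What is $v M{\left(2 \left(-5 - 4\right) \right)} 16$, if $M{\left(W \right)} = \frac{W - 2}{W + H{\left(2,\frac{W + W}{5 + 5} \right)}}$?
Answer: $- \frac{37}{2} \approx -18.5$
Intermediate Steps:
$v = - \frac{37}{40}$ ($v = \left(-37\right) \frac{1}{40} = - \frac{37}{40} \approx -0.925$)
$M{\left(W \right)} = \frac{-2 + W}{2 + W}$ ($M{\left(W \right)} = \frac{W - 2}{W + 2} = \frac{-2 + W}{2 + W}$)
$v M{\left(2 \left(-5 - 4\right) \right)} 16 = - \frac{37 \frac{-2 + 2 \left(-5 - 4\right)}{2 + 2 \left(-5 - 4\right)}}{40} \cdot 16 = - \frac{37 \frac{-2 + 2 \left(-9\right)}{2 + 2 \left(-9\right)}}{40} \cdot 16 = - \frac{37 \frac{-2 - 18}{2 - 18}}{40} \cdot 16 = - \frac{37 \frac{1}{-16} \left(-20\right)}{40} \cdot 16 = - \frac{37 \left(\left(- \frac{1}{16}\right) \left(-20\right)\right)}{40} \cdot 16 = \left(- \frac{37}{40}\right) \frac{5}{4} \cdot 16 = \left(- \frac{37}{32}\right) 16 = - \frac{37}{2}$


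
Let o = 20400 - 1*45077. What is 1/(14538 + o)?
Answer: -1/10139 ≈ -9.8629e-5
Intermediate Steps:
o = -24677 (o = 20400 - 45077 = -24677)
1/(14538 + o) = 1/(14538 - 24677) = 1/(-10139) = -1/10139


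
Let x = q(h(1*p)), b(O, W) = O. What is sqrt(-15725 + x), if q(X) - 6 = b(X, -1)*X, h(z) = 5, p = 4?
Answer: I*sqrt(15694) ≈ 125.28*I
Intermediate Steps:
q(X) = 6 + X**2 (q(X) = 6 + X*X = 6 + X**2)
x = 31 (x = 6 + 5**2 = 6 + 25 = 31)
sqrt(-15725 + x) = sqrt(-15725 + 31) = sqrt(-15694) = I*sqrt(15694)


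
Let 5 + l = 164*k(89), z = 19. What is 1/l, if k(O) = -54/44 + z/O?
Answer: -979/167665 ≈ -0.0058390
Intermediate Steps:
k(O) = -27/22 + 19/O (k(O) = -54/44 + 19/O = -54*1/44 + 19/O = -27/22 + 19/O)
l = -167665/979 (l = -5 + 164*(-27/22 + 19/89) = -5 + 164*(-1985/1958) = -5 - 162770/979 = -167665/979 ≈ -171.26)
1/l = 1/(-167665/979) = -979/167665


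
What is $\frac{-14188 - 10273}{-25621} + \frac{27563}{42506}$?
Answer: $\frac{1745930889}{1089046226} \approx 1.6032$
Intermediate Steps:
$\frac{-14188 - 10273}{-25621} + \frac{27563}{42506} = \left(-24461\right) \left(- \frac{1}{25621}\right) + 27563 \cdot \frac{1}{42506} = \frac{24461}{25621} + \frac{27563}{42506} = \frac{1745930889}{1089046226}$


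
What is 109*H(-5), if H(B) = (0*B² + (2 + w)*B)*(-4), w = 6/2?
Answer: 10900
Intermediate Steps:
w = 3 (w = 6*(½) = 3)
H(B) = -20*B (H(B) = (0*B² + (2 + 3)*B)*(-4) = (0 + 5*B)*(-4) = (5*B)*(-4) = -20*B)
109*H(-5) = 109*(-20*(-5)) = 109*100 = 10900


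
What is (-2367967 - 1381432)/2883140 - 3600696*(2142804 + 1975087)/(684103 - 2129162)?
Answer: 3886281849028783409/378755218660 ≈ 1.0261e+7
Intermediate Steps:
(-2367967 - 1381432)/2883140 - 3600696*(2142804 + 1975087)/(684103 - 2129162) = -3749399*1/2883140 - 3600696/((-1445059/4117891)) = -3749399/2883140 - 3600696/((-1445059*1/4117891)) = -3749399/2883140 - 3600696/(-1445059/4117891) = -3749399/2883140 - 3600696*(-4117891/1445059) = -3749399/2883140 + 1347933968376/131369 = 3886281849028783409/378755218660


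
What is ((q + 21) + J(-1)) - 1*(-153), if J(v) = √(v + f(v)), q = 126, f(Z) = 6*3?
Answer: 300 + √17 ≈ 304.12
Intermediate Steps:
f(Z) = 18
J(v) = √(18 + v) (J(v) = √(v + 18) = √(18 + v))
((q + 21) + J(-1)) - 1*(-153) = ((126 + 21) + √(18 - 1)) - 1*(-153) = (147 + √17) + 153 = 300 + √17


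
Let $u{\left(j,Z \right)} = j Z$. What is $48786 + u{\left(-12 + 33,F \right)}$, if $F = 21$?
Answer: $49227$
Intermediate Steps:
$u{\left(j,Z \right)} = Z j$
$48786 + u{\left(-12 + 33,F \right)} = 48786 + 21 \left(-12 + 33\right) = 48786 + 21 \cdot 21 = 48786 + 441 = 49227$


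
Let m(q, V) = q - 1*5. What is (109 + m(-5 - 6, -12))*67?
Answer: 6231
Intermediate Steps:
m(q, V) = -5 + q (m(q, V) = q - 5 = -5 + q)
(109 + m(-5 - 6, -12))*67 = (109 + (-5 + (-5 - 6)))*67 = (109 + (-5 - 11))*67 = (109 - 16)*67 = 93*67 = 6231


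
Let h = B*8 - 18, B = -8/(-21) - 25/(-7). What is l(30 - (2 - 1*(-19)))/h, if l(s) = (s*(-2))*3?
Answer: -567/143 ≈ -3.9650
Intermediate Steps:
B = 83/21 (B = -8*(-1/21) - 25*(-1/7) = 8/21 + 25/7 = 83/21 ≈ 3.9524)
h = 286/21 (h = (83/21)*8 - 18 = 664/21 - 18 = 286/21 ≈ 13.619)
l(s) = -6*s (l(s) = -2*s*3 = -6*s)
l(30 - (2 - 1*(-19)))/h = (-6*(30 - (2 - 1*(-19))))/(286/21) = -6*(30 - (2 + 19))*(21/286) = -6*(30 - 1*21)*(21/286) = -6*(30 - 21)*(21/286) = -6*9*(21/286) = -54*21/286 = -567/143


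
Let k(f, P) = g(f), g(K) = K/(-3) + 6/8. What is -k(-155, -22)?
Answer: -629/12 ≈ -52.417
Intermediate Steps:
g(K) = 3/4 - K/3 (g(K) = K*(-1/3) + 6*(1/8) = -K/3 + 3/4 = 3/4 - K/3)
k(f, P) = 3/4 - f/3
-k(-155, -22) = -(3/4 - 1/3*(-155)) = -(3/4 + 155/3) = -1*629/12 = -629/12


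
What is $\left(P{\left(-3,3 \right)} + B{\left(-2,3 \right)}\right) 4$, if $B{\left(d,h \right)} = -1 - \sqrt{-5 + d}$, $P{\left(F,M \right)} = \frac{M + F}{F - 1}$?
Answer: $-4 - 4 i \sqrt{7} \approx -4.0 - 10.583 i$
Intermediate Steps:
$P{\left(F,M \right)} = \frac{F + M}{-1 + F}$
$\left(P{\left(-3,3 \right)} + B{\left(-2,3 \right)}\right) 4 = \left(\frac{-3 + 3}{-1 - 3} - \left(1 + \sqrt{-5 - 2}\right)\right) 4 = \left(\frac{1}{-4} \cdot 0 - \left(1 + \sqrt{-7}\right)\right) 4 = \left(\left(- \frac{1}{4}\right) 0 - \left(1 + i \sqrt{7}\right)\right) 4 = \left(0 - \left(1 + i \sqrt{7}\right)\right) 4 = \left(-1 - i \sqrt{7}\right) 4 = -4 - 4 i \sqrt{7}$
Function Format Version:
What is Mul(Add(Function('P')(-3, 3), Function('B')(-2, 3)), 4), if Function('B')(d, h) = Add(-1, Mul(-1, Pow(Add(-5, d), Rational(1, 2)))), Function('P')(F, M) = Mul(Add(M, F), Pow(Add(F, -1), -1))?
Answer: Add(-4, Mul(-4, I, Pow(7, Rational(1, 2)))) ≈ Add(-4.0000, Mul(-10.583, I))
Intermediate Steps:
Function('P')(F, M) = Mul(Pow(Add(-1, F), -1), Add(F, M)) (Function('P')(F, M) = Mul(Add(F, M), Pow(Add(-1, F), -1)) = Mul(Pow(Add(-1, F), -1), Add(F, M)))
Mul(Add(Function('P')(-3, 3), Function('B')(-2, 3)), 4) = Mul(Add(Mul(Pow(Add(-1, -3), -1), Add(-3, 3)), Add(-1, Mul(-1, Pow(Add(-5, -2), Rational(1, 2))))), 4) = Mul(Add(Mul(Pow(-4, -1), 0), Add(-1, Mul(-1, Pow(-7, Rational(1, 2))))), 4) = Mul(Add(Mul(Rational(-1, 4), 0), Add(-1, Mul(-1, Mul(I, Pow(7, Rational(1, 2)))))), 4) = Mul(Add(0, Add(-1, Mul(-1, I, Pow(7, Rational(1, 2))))), 4) = Mul(Add(-1, Mul(-1, I, Pow(7, Rational(1, 2)))), 4) = Add(-4, Mul(-4, I, Pow(7, Rational(1, 2))))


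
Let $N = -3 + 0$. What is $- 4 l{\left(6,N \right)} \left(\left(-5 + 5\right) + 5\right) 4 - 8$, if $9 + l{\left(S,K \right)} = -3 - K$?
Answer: $712$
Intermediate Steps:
$N = -3$
$l{\left(S,K \right)} = -12 - K$ ($l{\left(S,K \right)} = -9 - \left(3 + K\right) = -12 - K$)
$- 4 l{\left(6,N \right)} \left(\left(-5 + 5\right) + 5\right) 4 - 8 = - 4 \left(-12 - -3\right) \left(\left(-5 + 5\right) + 5\right) 4 - 8 = - 4 \left(-12 + 3\right) \left(0 + 5\right) 4 - 8 = \left(-4\right) \left(-9\right) 5 \cdot 4 - 8 = 36 \cdot 5 \cdot 4 - 8 = 180 \cdot 4 - 8 = 720 - 8 = 712$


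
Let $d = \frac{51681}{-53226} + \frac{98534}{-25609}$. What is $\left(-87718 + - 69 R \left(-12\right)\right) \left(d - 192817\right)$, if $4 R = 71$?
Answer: $\frac{6397335772560404737}{454354878} \approx 1.408 \cdot 10^{10}$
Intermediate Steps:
$R = \frac{71}{4}$ ($R = \frac{1}{4} \cdot 71 = \frac{71}{4} \approx 17.75$)
$d = - \frac{2189356471}{454354878}$ ($d = 51681 \left(- \frac{1}{53226}\right) + 98534 \left(- \frac{1}{25609}\right) = - \frac{17227}{17742} - \frac{98534}{25609} = - \frac{2189356471}{454354878} \approx -4.8186$)
$\left(-87718 + - 69 R \left(-12\right)\right) \left(d - 192817\right) = \left(-87718 + \left(-69\right) \frac{71}{4} \left(-12\right)\right) \left(- \frac{2189356471}{454354878} - 192817\right) = \left(-87718 - -14697\right) \left(- \frac{87609533867797}{454354878}\right) = \left(-87718 + 14697\right) \left(- \frac{87609533867797}{454354878}\right) = \left(-73021\right) \left(- \frac{87609533867797}{454354878}\right) = \frac{6397335772560404737}{454354878}$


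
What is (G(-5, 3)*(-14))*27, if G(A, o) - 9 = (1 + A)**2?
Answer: -9450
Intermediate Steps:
G(A, o) = 9 + (1 + A)**2
(G(-5, 3)*(-14))*27 = ((9 + (1 - 5)**2)*(-14))*27 = ((9 + (-4)**2)*(-14))*27 = ((9 + 16)*(-14))*27 = (25*(-14))*27 = -350*27 = -9450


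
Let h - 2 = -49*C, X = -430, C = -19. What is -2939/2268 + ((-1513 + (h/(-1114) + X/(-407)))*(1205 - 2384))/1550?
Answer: 45799756589953/39846883230 ≈ 1149.4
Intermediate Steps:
h = 933 (h = 2 - 49*(-19) = 2 + 931 = 933)
-2939/2268 + ((-1513 + (h/(-1114) + X/(-407)))*(1205 - 2384))/1550 = -2939/2268 + ((-1513 + (933/(-1114) - 430/(-407)))*(1205 - 2384))/1550 = -2939*1/2268 + ((-1513 + (933*(-1/1114) - 430*(-1/407)))*(-1179))*(1/1550) = -2939/2268 + ((-1513 + (-933/1114 + 430/407))*(-1179))*(1/1550) = -2939/2268 + ((-1513 + 99289/453398)*(-1179))*(1/1550) = -2939/2268 - 685891885/453398*(-1179)*(1/1550) = -2939/2268 + (808666532415/453398)*(1/1550) = -2939/2268 + 161733306483/140553380 = 45799756589953/39846883230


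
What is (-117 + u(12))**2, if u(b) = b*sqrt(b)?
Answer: 15417 - 5616*sqrt(3) ≈ 5689.8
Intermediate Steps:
u(b) = b**(3/2)
(-117 + u(12))**2 = (-117 + 12**(3/2))**2 = (-117 + 24*sqrt(3))**2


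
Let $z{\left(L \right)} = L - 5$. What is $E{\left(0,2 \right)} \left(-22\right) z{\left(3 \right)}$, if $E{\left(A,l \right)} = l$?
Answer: $88$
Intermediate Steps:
$z{\left(L \right)} = -5 + L$ ($z{\left(L \right)} = L - 5 = -5 + L$)
$E{\left(0,2 \right)} \left(-22\right) z{\left(3 \right)} = 2 \left(-22\right) \left(-5 + 3\right) = \left(-44\right) \left(-2\right) = 88$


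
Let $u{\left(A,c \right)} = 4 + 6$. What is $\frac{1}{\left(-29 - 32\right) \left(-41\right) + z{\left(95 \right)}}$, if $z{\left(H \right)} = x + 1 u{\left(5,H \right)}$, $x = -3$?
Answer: $\frac{1}{2508} \approx 0.00039872$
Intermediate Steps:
$u{\left(A,c \right)} = 10$
$z{\left(H \right)} = 7$ ($z{\left(H \right)} = -3 + 1 \cdot 10 = -3 + 10 = 7$)
$\frac{1}{\left(-29 - 32\right) \left(-41\right) + z{\left(95 \right)}} = \frac{1}{\left(-29 - 32\right) \left(-41\right) + 7} = \frac{1}{\left(-61\right) \left(-41\right) + 7} = \frac{1}{2501 + 7} = \frac{1}{2508}$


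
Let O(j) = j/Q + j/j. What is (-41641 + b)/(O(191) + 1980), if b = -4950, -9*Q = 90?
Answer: -465910/19619 ≈ -23.748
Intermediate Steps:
Q = -10 (Q = -⅑*90 = -10)
O(j) = 1 - j/10 (O(j) = j/(-10) + j/j = j*(-⅒) + 1 = -j/10 + 1 = 1 - j/10)
(-41641 + b)/(O(191) + 1980) = (-41641 - 4950)/((1 - ⅒*191) + 1980) = -46591/((1 - 191/10) + 1980) = -46591/(-181/10 + 1980) = -46591/19619/10 = -46591*10/19619 = -465910/19619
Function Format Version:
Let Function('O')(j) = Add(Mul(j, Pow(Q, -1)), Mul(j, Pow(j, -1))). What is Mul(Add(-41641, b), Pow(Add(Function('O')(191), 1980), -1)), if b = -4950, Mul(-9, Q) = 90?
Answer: Rational(-465910, 19619) ≈ -23.748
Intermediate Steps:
Q = -10 (Q = Mul(Rational(-1, 9), 90) = -10)
Function('O')(j) = Add(1, Mul(Rational(-1, 10), j)) (Function('O')(j) = Add(Mul(j, Pow(-10, -1)), Mul(j, Pow(j, -1))) = Add(Mul(j, Rational(-1, 10)), 1) = Add(Mul(Rational(-1, 10), j), 1) = Add(1, Mul(Rational(-1, 10), j)))
Mul(Add(-41641, b), Pow(Add(Function('O')(191), 1980), -1)) = Mul(Add(-41641, -4950), Pow(Add(Add(1, Mul(Rational(-1, 10), 191)), 1980), -1)) = Mul(-46591, Pow(Add(Add(1, Rational(-191, 10)), 1980), -1)) = Mul(-46591, Pow(Add(Rational(-181, 10), 1980), -1)) = Mul(-46591, Pow(Rational(19619, 10), -1)) = Mul(-46591, Rational(10, 19619)) = Rational(-465910, 19619)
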